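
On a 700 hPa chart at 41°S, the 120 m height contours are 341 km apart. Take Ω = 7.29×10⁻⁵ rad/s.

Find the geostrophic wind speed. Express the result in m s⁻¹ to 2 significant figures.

36 m s⁻¹

Coriolis parameter at 41°S:
f = 2Ω sin φ = 2 × 7.29×10⁻⁵ × sin 41° = 9.57×10⁻⁵ s⁻¹
Height gradient: |∂Z/∂n| = 120 m / 341000 m = 3.52×10⁻⁴
On a pressure surface, geostrophic balance gives V_g = (g/f)|∂Z/∂n|:
V_g = 9.81 × 3.52×10⁻⁴ / 9.57×10⁻⁵ = 36.1 m/s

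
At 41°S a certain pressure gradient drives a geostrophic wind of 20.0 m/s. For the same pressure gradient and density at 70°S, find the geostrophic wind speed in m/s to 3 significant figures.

14.0 m/s

With the same pressure gradient and density, V_g ∝ 1/f ∝ 1/sin φ.
V₂ = V₁ · sin φ₁ / sin φ₂ = 20.0 × sin 41° / sin 70°
V₂ = 20.0 × 0.6561/0.9397 = 14.0 m/s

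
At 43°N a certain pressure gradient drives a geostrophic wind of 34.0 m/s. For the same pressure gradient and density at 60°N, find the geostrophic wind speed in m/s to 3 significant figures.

26.8 m/s

With the same pressure gradient and density, V_g ∝ 1/f ∝ 1/sin φ.
V₂ = V₁ · sin φ₁ / sin φ₂ = 34.0 × sin 43° / sin 60°
V₂ = 34.0 × 0.6820/0.8660 = 26.8 m/s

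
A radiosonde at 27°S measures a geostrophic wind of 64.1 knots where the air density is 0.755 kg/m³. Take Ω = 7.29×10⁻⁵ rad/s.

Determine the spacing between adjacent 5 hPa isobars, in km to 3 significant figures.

303 km

Coriolis parameter at 27°S:
f = 2Ω sin φ = 2 × 7.29×10⁻⁵ × sin 27° = 6.62×10⁻⁵ s⁻¹
Wind speed in SI: 64.1 knots = 33.0 m/s
Geostrophic balance rearranged: |∂P/∂n| = f ρ V_g
|∂P/∂n| = 6.62×10⁻⁵ × 0.755 × 33.0 = 1.65×10⁻³ Pa/m
Isobar spacing: Δn = ΔP/|∂P/∂n| = 500 Pa / 1.65×10⁻³ Pa/m = 303405 m ≈ 303 km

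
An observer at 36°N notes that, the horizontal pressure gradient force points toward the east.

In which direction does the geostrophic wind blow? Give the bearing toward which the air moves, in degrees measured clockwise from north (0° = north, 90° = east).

The pressure-gradient force points toward the east (bearing 090°).
Geostrophic balance: in the Northern Hemisphere the Coriolis force deflects motion to the right, so the geostrophic wind blows 90° to the right of the pressure-gradient force (low pressure on the left).
Rotating 090° by 90° clockwise gives 180° — the wind blows toward the south.

180°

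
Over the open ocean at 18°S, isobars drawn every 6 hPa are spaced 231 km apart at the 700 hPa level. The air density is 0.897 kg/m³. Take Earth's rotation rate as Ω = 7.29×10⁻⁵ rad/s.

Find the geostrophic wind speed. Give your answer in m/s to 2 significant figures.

Coriolis parameter at 18°S:
f = 2Ω sin φ = 2 × 7.29×10⁻⁵ × sin 18° = 4.51×10⁻⁵ s⁻¹
Pressure gradient: |∂P/∂n| = 600 Pa / 231000 m = 2.60×10⁻³ Pa/m
Geostrophic balance (pressure-gradient force = Coriolis force):
V_g = (1/(fρ)) |∂P/∂n| = 2.60×10⁻³ / (4.51×10⁻⁵ × 0.897) = 64.3 m/s

64 m/s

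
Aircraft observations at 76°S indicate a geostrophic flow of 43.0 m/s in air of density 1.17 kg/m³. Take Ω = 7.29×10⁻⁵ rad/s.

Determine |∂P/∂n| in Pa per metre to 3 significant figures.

Coriolis parameter at 76°S:
f = 2Ω sin φ = 2 × 7.29×10⁻⁵ × sin 76° = 1.41×10⁻⁴ s⁻¹
Geostrophic balance rearranged: |∂P/∂n| = f ρ V_g
|∂P/∂n| = 1.41×10⁻⁴ × 1.17 × 43.0 = 7.12×10⁻³ Pa/m

7.12×10⁻³ Pa/m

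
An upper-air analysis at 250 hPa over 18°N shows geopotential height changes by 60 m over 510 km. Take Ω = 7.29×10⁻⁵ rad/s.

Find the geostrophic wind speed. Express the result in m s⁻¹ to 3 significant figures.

Coriolis parameter at 18°N:
f = 2Ω sin φ = 2 × 7.29×10⁻⁵ × sin 18° = 4.51×10⁻⁵ s⁻¹
Height gradient: |∂Z/∂n| = 60 m / 510000 m = 1.18×10⁻⁴
On a pressure surface, geostrophic balance gives V_g = (g/f)|∂Z/∂n|:
V_g = 9.81 × 1.18×10⁻⁴ / 4.51×10⁻⁵ = 25.6 m/s

25.6 m s⁻¹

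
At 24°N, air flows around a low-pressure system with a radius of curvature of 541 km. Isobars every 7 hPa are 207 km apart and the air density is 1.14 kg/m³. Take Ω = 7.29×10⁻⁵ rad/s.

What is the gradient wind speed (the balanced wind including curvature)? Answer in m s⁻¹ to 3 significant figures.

27.1 m s⁻¹

Coriolis parameter at 24°N:
f = 2Ω sin φ = 2 × 7.29×10⁻⁵ × sin 24° = 5.93×10⁻⁵ s⁻¹
Pressure gradient: |∂P/∂n| = 700 Pa / 207000 m = 3.38×10⁻³ Pa/m
Geostrophic speed: V_g = |∂P/∂n|/(fρ) = 3.38×10⁻³/(5.93×10⁻⁵ × 1.14) = 50.0 m/s
Around a low, centrifugal force acts outward with Coriolis, so pressure-gradient force balances both:
(1/ρ)|∂P/∂n| = fV + V²/R  →  V² + fR·V − fR·V_g = 0
With fR = 5.93×10⁻⁵ × 541×10³ m = 32.1 m/s:
V = [−fR + √((fR)² + 4 fR V_g)]/2 = [−32.1 + √(32.1² + 4×32.1×50)]/2 = 27.1 m/s
Subgeostrophic (V < V_g = 50 m/s), as expected around a low.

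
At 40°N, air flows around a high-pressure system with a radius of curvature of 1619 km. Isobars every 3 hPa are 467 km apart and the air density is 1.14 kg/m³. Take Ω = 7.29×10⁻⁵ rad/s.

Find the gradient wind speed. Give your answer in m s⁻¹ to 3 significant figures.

6.27 m s⁻¹

Coriolis parameter at 40°N:
f = 2Ω sin φ = 2 × 7.29×10⁻⁵ × sin 40° = 9.37×10⁻⁵ s⁻¹
Pressure gradient: |∂P/∂n| = 300 Pa / 467000 m = 6.42×10⁻⁴ Pa/m
Geostrophic speed: V_g = |∂P/∂n|/(fρ) = 6.42×10⁻⁴/(9.37×10⁻⁵ × 1.14) = 6.01 m/s
Around a high, pressure-gradient force acts outward with centrifugal, so Coriolis balances both:
fV = (1/ρ)|∂P/∂n| + V²/R  →  V² − fR·V + fR·V_g = 0
With fR = 9.37×10⁻⁵ × 1619×10³ m = 152 m/s:
V = [fR − √((fR)² − 4 fR V_g)]/2 = [152 − √(152² − 4×152×6.01)]/2 = 6.27 m/s
Supergeostrophic (V > V_g = 6.01 m/s), as expected around a high.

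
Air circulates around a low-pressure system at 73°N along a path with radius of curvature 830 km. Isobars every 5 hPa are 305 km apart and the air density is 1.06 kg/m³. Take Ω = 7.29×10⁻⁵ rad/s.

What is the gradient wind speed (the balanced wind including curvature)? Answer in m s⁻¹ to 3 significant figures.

Coriolis parameter at 73°N:
f = 2Ω sin φ = 2 × 7.29×10⁻⁵ × sin 73° = 1.39×10⁻⁴ s⁻¹
Pressure gradient: |∂P/∂n| = 500 Pa / 305000 m = 1.64×10⁻³ Pa/m
Geostrophic speed: V_g = |∂P/∂n|/(fρ) = 1.64×10⁻³/(1.39×10⁻⁴ × 1.06) = 11.1 m/s
Around a low, centrifugal force acts outward with Coriolis, so pressure-gradient force balances both:
(1/ρ)|∂P/∂n| = fV + V²/R  →  V² + fR·V − fR·V_g = 0
With fR = 1.39×10⁻⁴ × 830×10³ m = 116 m/s:
V = [−fR + √((fR)² + 4 fR V_g)]/2 = [−116 + √(116² + 4×116×11.1)]/2 = 10.2 m/s
Subgeostrophic (V < V_g = 11.1 m/s), as expected around a low.

10.2 m s⁻¹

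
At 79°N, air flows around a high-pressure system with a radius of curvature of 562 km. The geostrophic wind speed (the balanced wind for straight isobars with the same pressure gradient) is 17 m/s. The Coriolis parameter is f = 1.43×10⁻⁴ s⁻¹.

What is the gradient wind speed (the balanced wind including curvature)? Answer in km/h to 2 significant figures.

Around a high, pressure-gradient force acts outward with centrifugal, so Coriolis balances both:
fV = (1/ρ)|∂P/∂n| + V²/R  →  V² − fR·V + fR·V_g = 0
With fR = 1.43×10⁻⁴ × 562×10³ m = 80.4 m/s:
V = [fR − √((fR)² − 4 fR V_g)]/2 = [80.4 − √(80.4² − 4×80.4×17)]/2 = 24.4 m/s
Supergeostrophic (V > V_g = 17 m/s), as expected around a high.
Converting: 24.4 m/s × 3.6 = 88 km/h

88 km/h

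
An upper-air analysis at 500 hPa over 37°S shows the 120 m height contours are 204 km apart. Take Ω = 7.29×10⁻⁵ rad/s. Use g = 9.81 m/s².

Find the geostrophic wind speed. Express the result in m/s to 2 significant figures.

Coriolis parameter at 37°S:
f = 2Ω sin φ = 2 × 7.29×10⁻⁵ × sin 37° = 8.77×10⁻⁵ s⁻¹
Height gradient: |∂Z/∂n| = 120 m / 204000 m = 5.88×10⁻⁴
On a pressure surface, geostrophic balance gives V_g = (g/f)|∂Z/∂n|:
V_g = 9.81 × 5.88×10⁻⁴ / 8.77×10⁻⁵ = 65.8 m/s

66 m/s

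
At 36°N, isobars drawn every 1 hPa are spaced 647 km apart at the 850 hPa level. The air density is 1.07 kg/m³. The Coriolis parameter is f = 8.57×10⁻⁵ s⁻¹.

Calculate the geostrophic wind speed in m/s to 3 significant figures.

Pressure gradient: |∂P/∂n| = 100 Pa / 647000 m = 1.55×10⁻⁴ Pa/m
Geostrophic balance (pressure-gradient force = Coriolis force):
V_g = (1/(fρ)) |∂P/∂n| = 1.55×10⁻⁴ / (8.57×10⁻⁵ × 1.07) = 1.69 m/s

1.69 m/s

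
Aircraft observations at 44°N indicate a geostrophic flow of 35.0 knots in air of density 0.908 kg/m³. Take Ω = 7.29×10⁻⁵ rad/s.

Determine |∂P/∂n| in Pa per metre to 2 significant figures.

Coriolis parameter at 44°N:
f = 2Ω sin φ = 2 × 7.29×10⁻⁵ × sin 44° = 1.01×10⁻⁴ s⁻¹
Wind speed in SI: 35.0 knots = 18.0 m/s
Geostrophic balance rearranged: |∂P/∂n| = f ρ V_g
|∂P/∂n| = 1.01×10⁻⁴ × 0.908 × 18.0 = 1.66×10⁻³ Pa/m

1.7×10⁻³ Pa/m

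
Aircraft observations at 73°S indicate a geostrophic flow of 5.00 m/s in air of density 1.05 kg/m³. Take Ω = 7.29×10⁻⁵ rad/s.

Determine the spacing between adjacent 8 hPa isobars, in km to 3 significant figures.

1090 km

Coriolis parameter at 73°S:
f = 2Ω sin φ = 2 × 7.29×10⁻⁵ × sin 73° = 1.39×10⁻⁴ s⁻¹
Geostrophic balance rearranged: |∂P/∂n| = f ρ V_g
|∂P/∂n| = 1.39×10⁻⁴ × 1.05 × 5.00 = 7.32×10⁻⁴ Pa/m
Isobar spacing: Δn = ΔP/|∂P/∂n| = 800 Pa / 7.32×10⁻⁴ Pa/m = 1092891 m ≈ 1090 km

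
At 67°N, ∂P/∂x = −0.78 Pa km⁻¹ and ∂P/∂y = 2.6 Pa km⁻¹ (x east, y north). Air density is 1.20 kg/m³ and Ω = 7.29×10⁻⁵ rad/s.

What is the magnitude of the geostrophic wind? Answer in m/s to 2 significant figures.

17 m/s

Coriolis parameter at 67°N:
f = 2Ω sin φ = 2 × 7.29×10⁻⁵ × sin 67° = 1.34×10⁻⁴ s⁻¹
Component geostrophic relations (x east, y north):
u_g = −(1/(fρ)) ∂P/∂y,  v_g = (1/(fρ)) ∂P/∂x
u_g = −(2.6×10⁻³)/(1.34×10⁻⁴ × 1.20) = −16.1 m/s;  v_g = (−0.78×10⁻³)/(1.34×10⁻⁴ × 1.20) = −4.84 m/s
|V_g| = √(u_g² + v_g²) = 16.9 m/s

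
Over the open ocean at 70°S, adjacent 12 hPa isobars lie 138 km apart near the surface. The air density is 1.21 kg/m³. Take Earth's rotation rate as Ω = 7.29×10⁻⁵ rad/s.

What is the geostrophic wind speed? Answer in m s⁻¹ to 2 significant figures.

52 m s⁻¹

Coriolis parameter at 70°S:
f = 2Ω sin φ = 2 × 7.29×10⁻⁵ × sin 70° = 1.37×10⁻⁴ s⁻¹
Pressure gradient: |∂P/∂n| = 1200 Pa / 138000 m = 8.70×10⁻³ Pa/m
Geostrophic balance (pressure-gradient force = Coriolis force):
V_g = (1/(fρ)) |∂P/∂n| = 8.70×10⁻³ / (1.37×10⁻⁴ × 1.21) = 52.5 m/s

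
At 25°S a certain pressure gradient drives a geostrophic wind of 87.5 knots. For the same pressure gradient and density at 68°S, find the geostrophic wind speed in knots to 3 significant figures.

With the same pressure gradient and density, V_g ∝ 1/f ∝ 1/sin φ.
V₂ = V₁ · sin φ₁ / sin φ₂ = 87.5 × sin 25° / sin 68°
V₂ = 87.5 × 0.4226/0.9272 = 39.9 knots

39.9 knots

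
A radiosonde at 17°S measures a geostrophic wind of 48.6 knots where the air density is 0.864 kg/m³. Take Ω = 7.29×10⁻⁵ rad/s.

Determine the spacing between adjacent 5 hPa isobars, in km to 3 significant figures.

543 km

Coriolis parameter at 17°S:
f = 2Ω sin φ = 2 × 7.29×10⁻⁵ × sin 17° = 4.26×10⁻⁵ s⁻¹
Wind speed in SI: 48.6 knots = 25.0 m/s
Geostrophic balance rearranged: |∂P/∂n| = f ρ V_g
|∂P/∂n| = 4.26×10⁻⁵ × 0.864 × 25.0 = 9.21×10⁻⁴ Pa/m
Isobar spacing: Δn = ΔP/|∂P/∂n| = 500 Pa / 9.21×10⁻⁴ Pa/m = 542986 m ≈ 543 km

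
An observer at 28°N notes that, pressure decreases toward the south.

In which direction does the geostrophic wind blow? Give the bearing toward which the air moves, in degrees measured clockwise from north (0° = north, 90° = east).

The pressure-gradient force points toward the south (bearing 180°).
Geostrophic balance: in the Northern Hemisphere the Coriolis force deflects motion to the right, so the geostrophic wind blows 90° to the right of the pressure-gradient force (low pressure on the left).
Rotating 180° by 90° clockwise gives 270° — the wind blows toward the west.

270°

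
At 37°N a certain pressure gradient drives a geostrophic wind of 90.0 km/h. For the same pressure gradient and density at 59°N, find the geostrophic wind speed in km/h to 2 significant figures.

63 km/h

With the same pressure gradient and density, V_g ∝ 1/f ∝ 1/sin φ.
V₂ = V₁ · sin φ₁ / sin φ₂ = 90.0 × sin 37° / sin 59°
V₂ = 90.0 × 0.6018/0.8572 = 63 km/h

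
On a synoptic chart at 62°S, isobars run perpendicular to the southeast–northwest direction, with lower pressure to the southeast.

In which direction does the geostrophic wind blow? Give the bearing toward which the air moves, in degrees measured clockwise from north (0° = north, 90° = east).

The pressure-gradient force points toward the southeast (bearing 135°).
Geostrophic balance: in the Southern Hemisphere the Coriolis force deflects motion to the left, so the geostrophic wind blows 90° to the left of the pressure-gradient force (low pressure on the right).
Rotating 135° by 90° counterclockwise gives 045° — the wind blows toward the northeast.

045°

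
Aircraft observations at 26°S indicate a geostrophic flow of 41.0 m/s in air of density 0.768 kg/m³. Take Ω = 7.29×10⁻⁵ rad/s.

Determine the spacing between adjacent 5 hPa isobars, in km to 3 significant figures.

Coriolis parameter at 26°S:
f = 2Ω sin φ = 2 × 7.29×10⁻⁵ × sin 26° = 6.39×10⁻⁵ s⁻¹
Geostrophic balance rearranged: |∂P/∂n| = f ρ V_g
|∂P/∂n| = 6.39×10⁻⁵ × 0.768 × 41.0 = 2.01×10⁻³ Pa/m
Isobar spacing: Δn = ΔP/|∂P/∂n| = 500 Pa / 2.01×10⁻³ Pa/m = 248442 m ≈ 248 km

248 km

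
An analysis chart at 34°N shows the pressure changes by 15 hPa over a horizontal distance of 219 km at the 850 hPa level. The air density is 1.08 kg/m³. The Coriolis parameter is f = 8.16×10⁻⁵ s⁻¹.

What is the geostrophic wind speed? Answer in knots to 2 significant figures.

Pressure gradient: |∂P/∂n| = 1500 Pa / 219000 m = 6.85×10⁻³ Pa/m
Geostrophic balance (pressure-gradient force = Coriolis force):
V_g = (1/(fρ)) |∂P/∂n| = 6.85×10⁻³ / (8.16×10⁻⁵ × 1.08) = 77.7 m/s
Converting: 77.7 m/s × 1.944 = 150 knots

150 knots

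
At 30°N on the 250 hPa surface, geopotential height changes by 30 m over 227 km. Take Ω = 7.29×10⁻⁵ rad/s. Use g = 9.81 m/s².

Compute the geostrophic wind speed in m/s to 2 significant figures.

Coriolis parameter at 30°N:
f = 2Ω sin φ = 2 × 7.29×10⁻⁵ × sin 30° = 7.29×10⁻⁵ s⁻¹
Height gradient: |∂Z/∂n| = 30 m / 227000 m = 1.32×10⁻⁴
On a pressure surface, geostrophic balance gives V_g = (g/f)|∂Z/∂n|:
V_g = 9.81 × 1.32×10⁻⁴ / 7.29×10⁻⁵ = 17.8 m/s

18 m/s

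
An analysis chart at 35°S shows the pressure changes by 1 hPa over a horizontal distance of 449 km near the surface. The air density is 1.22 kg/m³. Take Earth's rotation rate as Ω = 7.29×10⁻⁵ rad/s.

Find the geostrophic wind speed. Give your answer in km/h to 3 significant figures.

7.86 km/h

Coriolis parameter at 35°S:
f = 2Ω sin φ = 2 × 7.29×10⁻⁵ × sin 35° = 8.36×10⁻⁵ s⁻¹
Pressure gradient: |∂P/∂n| = 100 Pa / 449000 m = 2.23×10⁻⁴ Pa/m
Geostrophic balance (pressure-gradient force = Coriolis force):
V_g = (1/(fρ)) |∂P/∂n| = 2.23×10⁻⁴ / (8.36×10⁻⁵ × 1.22) = 2.18 m/s
Converting: 2.18 m/s × 3.6 = 7.86 km/h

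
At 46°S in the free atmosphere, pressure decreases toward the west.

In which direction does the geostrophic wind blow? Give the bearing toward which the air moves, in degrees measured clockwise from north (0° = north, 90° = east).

180°

The pressure-gradient force points toward the west (bearing 270°).
Geostrophic balance: in the Southern Hemisphere the Coriolis force deflects motion to the left, so the geostrophic wind blows 90° to the left of the pressure-gradient force (low pressure on the right).
Rotating 270° by 90° counterclockwise gives 180° — the wind blows toward the south.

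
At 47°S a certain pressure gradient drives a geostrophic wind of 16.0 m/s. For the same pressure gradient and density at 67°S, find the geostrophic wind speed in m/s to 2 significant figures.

13 m/s

With the same pressure gradient and density, V_g ∝ 1/f ∝ 1/sin φ.
V₂ = V₁ · sin φ₁ / sin φ₂ = 16.0 × sin 47° / sin 67°
V₂ = 16.0 × 0.7314/0.9205 = 13 m/s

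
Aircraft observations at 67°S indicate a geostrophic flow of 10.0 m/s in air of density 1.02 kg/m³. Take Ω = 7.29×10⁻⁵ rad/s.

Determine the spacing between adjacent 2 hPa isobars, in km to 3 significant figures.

Coriolis parameter at 67°S:
f = 2Ω sin φ = 2 × 7.29×10⁻⁵ × sin 67° = 1.34×10⁻⁴ s⁻¹
Geostrophic balance rearranged: |∂P/∂n| = f ρ V_g
|∂P/∂n| = 1.34×10⁻⁴ × 1.02 × 10.0 = 1.37×10⁻³ Pa/m
Isobar spacing: Δn = ΔP/|∂P/∂n| = 200 Pa / 1.37×10⁻³ Pa/m = 146099 m ≈ 146 km

146 km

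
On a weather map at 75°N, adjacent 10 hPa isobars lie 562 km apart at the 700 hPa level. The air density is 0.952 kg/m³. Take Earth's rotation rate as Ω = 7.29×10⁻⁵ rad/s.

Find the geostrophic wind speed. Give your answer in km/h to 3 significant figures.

47.8 km/h

Coriolis parameter at 75°N:
f = 2Ω sin φ = 2 × 7.29×10⁻⁵ × sin 75° = 1.41×10⁻⁴ s⁻¹
Pressure gradient: |∂P/∂n| = 1000 Pa / 562000 m = 1.78×10⁻³ Pa/m
Geostrophic balance (pressure-gradient force = Coriolis force):
V_g = (1/(fρ)) |∂P/∂n| = 1.78×10⁻³ / (1.41×10⁻⁴ × 0.952) = 13.3 m/s
Converting: 13.3 m/s × 3.6 = 47.8 km/h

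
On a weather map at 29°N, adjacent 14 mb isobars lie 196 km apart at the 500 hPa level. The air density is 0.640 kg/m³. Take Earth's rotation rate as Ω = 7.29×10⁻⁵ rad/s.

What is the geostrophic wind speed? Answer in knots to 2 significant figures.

Coriolis parameter at 29°N:
f = 2Ω sin φ = 2 × 7.29×10⁻⁵ × sin 29° = 7.07×10⁻⁵ s⁻¹
Pressure gradient: |∂P/∂n| = 1400 Pa / 196000 m = 7.14×10⁻³ Pa/m
Geostrophic balance (pressure-gradient force = Coriolis force):
V_g = (1/(fρ)) |∂P/∂n| = 7.14×10⁻³ / (7.07×10⁻⁵ × 0.640) = 158 m/s
Converting: 158 m/s × 1.944 = 310 knots

310 knots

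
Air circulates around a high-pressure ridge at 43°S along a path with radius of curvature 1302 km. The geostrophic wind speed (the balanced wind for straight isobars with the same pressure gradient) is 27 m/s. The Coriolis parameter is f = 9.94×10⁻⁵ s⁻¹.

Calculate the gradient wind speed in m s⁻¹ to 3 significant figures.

38.4 m s⁻¹

Around a high, pressure-gradient force acts outward with centrifugal, so Coriolis balances both:
fV = (1/ρ)|∂P/∂n| + V²/R  →  V² − fR·V + fR·V_g = 0
With fR = 9.94×10⁻⁵ × 1302×10³ m = 129 m/s:
V = [fR − √((fR)² − 4 fR V_g)]/2 = [129 − √(129² − 4×129×27)]/2 = 38.4 m/s
Supergeostrophic (V > V_g = 27 m/s), as expected around a high.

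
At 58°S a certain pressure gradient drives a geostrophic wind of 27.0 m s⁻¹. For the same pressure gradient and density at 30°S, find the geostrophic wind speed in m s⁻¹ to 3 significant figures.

45.8 m s⁻¹

With the same pressure gradient and density, V_g ∝ 1/f ∝ 1/sin φ.
V₂ = V₁ · sin φ₁ / sin φ₂ = 27.0 × sin 58° / sin 30°
V₂ = 27.0 × 0.8480/0.5000 = 45.8 m s⁻¹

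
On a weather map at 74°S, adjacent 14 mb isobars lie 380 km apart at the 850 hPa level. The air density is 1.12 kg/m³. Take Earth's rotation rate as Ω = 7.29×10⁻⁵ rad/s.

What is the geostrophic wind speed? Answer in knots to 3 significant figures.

45.6 knots

Coriolis parameter at 74°S:
f = 2Ω sin φ = 2 × 7.29×10⁻⁵ × sin 74° = 1.40×10⁻⁴ s⁻¹
Pressure gradient: |∂P/∂n| = 1400 Pa / 380000 m = 3.68×10⁻³ Pa/m
Geostrophic balance (pressure-gradient force = Coriolis force):
V_g = (1/(fρ)) |∂P/∂n| = 3.68×10⁻³ / (1.40×10⁻⁴ × 1.12) = 23.5 m/s
Converting: 23.5 m/s × 1.944 = 45.6 knots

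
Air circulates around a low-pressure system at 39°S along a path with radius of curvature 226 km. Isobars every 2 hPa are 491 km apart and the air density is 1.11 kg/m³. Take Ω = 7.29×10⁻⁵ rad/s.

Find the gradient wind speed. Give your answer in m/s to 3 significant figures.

Coriolis parameter at 39°S:
f = 2Ω sin φ = 2 × 7.29×10⁻⁵ × sin 39° = 9.18×10⁻⁵ s⁻¹
Pressure gradient: |∂P/∂n| = 200 Pa / 491000 m = 4.07×10⁻⁴ Pa/m
Geostrophic speed: V_g = |∂P/∂n|/(fρ) = 4.07×10⁻⁴/(9.18×10⁻⁵ × 1.11) = 4.00 m/s
Around a low, centrifugal force acts outward with Coriolis, so pressure-gradient force balances both:
(1/ρ)|∂P/∂n| = fV + V²/R  →  V² + fR·V − fR·V_g = 0
With fR = 9.18×10⁻⁵ × 226×10³ m = 20.7 m/s:
V = [−fR + √((fR)² + 4 fR V_g)]/2 = [−20.7 + √(20.7² + 4×20.7×4)]/2 = 3.43 m/s
Subgeostrophic (V < V_g = 4 m/s), as expected around a low.

3.43 m/s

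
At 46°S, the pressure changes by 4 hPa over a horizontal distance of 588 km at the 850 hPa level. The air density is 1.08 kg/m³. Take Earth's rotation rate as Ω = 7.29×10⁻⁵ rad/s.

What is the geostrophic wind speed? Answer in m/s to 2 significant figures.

6.0 m/s

Coriolis parameter at 46°S:
f = 2Ω sin φ = 2 × 7.29×10⁻⁵ × sin 46° = 1.05×10⁻⁴ s⁻¹
Pressure gradient: |∂P/∂n| = 400 Pa / 588000 m = 6.80×10⁻⁴ Pa/m
Geostrophic balance (pressure-gradient force = Coriolis force):
V_g = (1/(fρ)) |∂P/∂n| = 6.80×10⁻⁴ / (1.05×10⁻⁴ × 1.08) = 6.01 m/s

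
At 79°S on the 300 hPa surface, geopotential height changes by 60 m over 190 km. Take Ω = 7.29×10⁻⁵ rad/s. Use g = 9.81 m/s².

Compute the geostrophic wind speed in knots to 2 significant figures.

Coriolis parameter at 79°S:
f = 2Ω sin φ = 2 × 7.29×10⁻⁵ × sin 79° = 1.43×10⁻⁴ s⁻¹
Height gradient: |∂Z/∂n| = 60 m / 190000 m = 3.16×10⁻⁴
On a pressure surface, geostrophic balance gives V_g = (g/f)|∂Z/∂n|:
V_g = 9.81 × 3.16×10⁻⁴ / 1.43×10⁻⁴ = 21.6 m/s
Converting: 21.6 m/s × 1.944 = 42 knots

42 knots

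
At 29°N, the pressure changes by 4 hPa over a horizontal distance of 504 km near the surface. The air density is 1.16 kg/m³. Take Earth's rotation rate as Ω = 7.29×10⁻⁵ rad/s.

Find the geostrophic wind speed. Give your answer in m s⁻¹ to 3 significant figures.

Coriolis parameter at 29°N:
f = 2Ω sin φ = 2 × 7.29×10⁻⁵ × sin 29° = 7.07×10⁻⁵ s⁻¹
Pressure gradient: |∂P/∂n| = 400 Pa / 504000 m = 7.94×10⁻⁴ Pa/m
Geostrophic balance (pressure-gradient force = Coriolis force):
V_g = (1/(fρ)) |∂P/∂n| = 7.94×10⁻⁴ / (7.07×10⁻⁵ × 1.16) = 9.68 m/s

9.68 m s⁻¹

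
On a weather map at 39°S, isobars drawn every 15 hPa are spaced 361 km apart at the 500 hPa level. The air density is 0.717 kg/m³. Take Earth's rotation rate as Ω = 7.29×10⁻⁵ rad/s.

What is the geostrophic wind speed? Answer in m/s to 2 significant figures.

63 m/s

Coriolis parameter at 39°S:
f = 2Ω sin φ = 2 × 7.29×10⁻⁵ × sin 39° = 9.18×10⁻⁵ s⁻¹
Pressure gradient: |∂P/∂n| = 1500 Pa / 361000 m = 4.16×10⁻³ Pa/m
Geostrophic balance (pressure-gradient force = Coriolis force):
V_g = (1/(fρ)) |∂P/∂n| = 4.16×10⁻³ / (9.18×10⁻⁵ × 0.717) = 63.2 m/s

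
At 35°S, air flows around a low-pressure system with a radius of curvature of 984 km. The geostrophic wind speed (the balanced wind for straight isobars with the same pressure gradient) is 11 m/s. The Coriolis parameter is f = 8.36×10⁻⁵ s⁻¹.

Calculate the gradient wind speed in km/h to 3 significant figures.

Around a low, centrifugal force acts outward with Coriolis, so pressure-gradient force balances both:
(1/ρ)|∂P/∂n| = fV + V²/R  →  V² + fR·V − fR·V_g = 0
With fR = 8.36×10⁻⁵ × 984×10³ m = 82.3 m/s:
V = [−fR + √((fR)² + 4 fR V_g)]/2 = [−82.3 + √(82.3² + 4×82.3×11)]/2 = 9.83 m/s
Subgeostrophic (V < V_g = 11 m/s), as expected around a low.
Converting: 9.83 m/s × 3.6 = 35.4 km/h

35.4 km/h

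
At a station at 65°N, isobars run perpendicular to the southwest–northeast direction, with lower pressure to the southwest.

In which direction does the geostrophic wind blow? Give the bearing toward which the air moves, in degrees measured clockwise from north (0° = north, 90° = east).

The pressure-gradient force points toward the southwest (bearing 225°).
Geostrophic balance: in the Northern Hemisphere the Coriolis force deflects motion to the right, so the geostrophic wind blows 90° to the right of the pressure-gradient force (low pressure on the left).
Rotating 225° by 90° clockwise gives 315° — the wind blows toward the northwest.

315°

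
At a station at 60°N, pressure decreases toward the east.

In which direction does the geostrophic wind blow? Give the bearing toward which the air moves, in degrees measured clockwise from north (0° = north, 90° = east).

The pressure-gradient force points toward the east (bearing 090°).
Geostrophic balance: in the Northern Hemisphere the Coriolis force deflects motion to the right, so the geostrophic wind blows 90° to the right of the pressure-gradient force (low pressure on the left).
Rotating 090° by 90° clockwise gives 180° — the wind blows toward the south.

180°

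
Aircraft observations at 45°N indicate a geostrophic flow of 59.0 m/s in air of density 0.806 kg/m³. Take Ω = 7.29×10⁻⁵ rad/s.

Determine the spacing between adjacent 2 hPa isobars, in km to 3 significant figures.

Coriolis parameter at 45°N:
f = 2Ω sin φ = 2 × 7.29×10⁻⁵ × sin 45° = 1.03×10⁻⁴ s⁻¹
Geostrophic balance rearranged: |∂P/∂n| = f ρ V_g
|∂P/∂n| = 1.03×10⁻⁴ × 0.806 × 59.0 = 4.90×10⁻³ Pa/m
Isobar spacing: Δn = ΔP/|∂P/∂n| = 200 Pa / 4.90×10⁻³ Pa/m = 40794 m ≈ 40.8 km

40.8 km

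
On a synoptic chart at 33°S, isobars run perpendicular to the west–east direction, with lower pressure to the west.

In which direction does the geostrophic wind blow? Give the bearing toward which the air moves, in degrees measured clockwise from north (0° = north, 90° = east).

The pressure-gradient force points toward the west (bearing 270°).
Geostrophic balance: in the Southern Hemisphere the Coriolis force deflects motion to the left, so the geostrophic wind blows 90° to the left of the pressure-gradient force (low pressure on the right).
Rotating 270° by 90° counterclockwise gives 180° — the wind blows toward the south.

180°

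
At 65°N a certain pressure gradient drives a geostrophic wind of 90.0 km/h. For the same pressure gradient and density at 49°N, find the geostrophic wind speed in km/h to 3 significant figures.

With the same pressure gradient and density, V_g ∝ 1/f ∝ 1/sin φ.
V₂ = V₁ · sin φ₁ / sin φ₂ = 90.0 × sin 65° / sin 49°
V₂ = 90.0 × 0.9063/0.7547 = 108 km/h

108 km/h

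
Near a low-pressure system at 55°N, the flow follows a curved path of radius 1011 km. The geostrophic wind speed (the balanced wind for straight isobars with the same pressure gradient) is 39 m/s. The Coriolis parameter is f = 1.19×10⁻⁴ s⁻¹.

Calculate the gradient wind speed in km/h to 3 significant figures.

Around a low, centrifugal force acts outward with Coriolis, so pressure-gradient force balances both:
(1/ρ)|∂P/∂n| = fV + V²/R  →  V² + fR·V − fR·V_g = 0
With fR = 1.19×10⁻⁴ × 1011×10³ m = 120 m/s:
V = [−fR + √((fR)² + 4 fR V_g)]/2 = [−120 + √(120² + 4×120×39)]/2 = 31 m/s
Subgeostrophic (V < V_g = 39 m/s), as expected around a low.
Converting: 31 m/s × 3.6 = 112 km/h

112 km/h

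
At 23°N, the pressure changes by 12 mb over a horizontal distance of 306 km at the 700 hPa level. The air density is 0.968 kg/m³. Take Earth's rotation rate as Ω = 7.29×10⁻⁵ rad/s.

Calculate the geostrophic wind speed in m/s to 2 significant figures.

Coriolis parameter at 23°N:
f = 2Ω sin φ = 2 × 7.29×10⁻⁵ × sin 23° = 5.70×10⁻⁵ s⁻¹
Pressure gradient: |∂P/∂n| = 1200 Pa / 306000 m = 3.92×10⁻³ Pa/m
Geostrophic balance (pressure-gradient force = Coriolis force):
V_g = (1/(fρ)) |∂P/∂n| = 3.92×10⁻³ / (5.70×10⁻⁵ × 0.968) = 71.1 m/s

71 m/s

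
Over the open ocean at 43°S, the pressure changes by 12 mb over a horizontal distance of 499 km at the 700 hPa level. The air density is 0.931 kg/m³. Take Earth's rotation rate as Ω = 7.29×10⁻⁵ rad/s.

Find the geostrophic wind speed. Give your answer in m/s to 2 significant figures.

Coriolis parameter at 43°S:
f = 2Ω sin φ = 2 × 7.29×10⁻⁵ × sin 43° = 9.94×10⁻⁵ s⁻¹
Pressure gradient: |∂P/∂n| = 1200 Pa / 499000 m = 2.40×10⁻³ Pa/m
Geostrophic balance (pressure-gradient force = Coriolis force):
V_g = (1/(fρ)) |∂P/∂n| = 2.40×10⁻³ / (9.94×10⁻⁵ × 0.931) = 26.0 m/s

26 m/s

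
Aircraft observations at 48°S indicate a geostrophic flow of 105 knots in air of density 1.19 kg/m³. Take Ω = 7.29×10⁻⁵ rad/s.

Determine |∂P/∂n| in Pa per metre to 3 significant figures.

Coriolis parameter at 48°S:
f = 2Ω sin φ = 2 × 7.29×10⁻⁵ × sin 48° = 1.08×10⁻⁴ s⁻¹
Wind speed in SI: 105 knots = 54.0 m/s
Geostrophic balance rearranged: |∂P/∂n| = f ρ V_g
|∂P/∂n| = 1.08×10⁻⁴ × 1.19 × 54.0 = 6.96×10⁻³ Pa/m

6.96×10⁻³ Pa/m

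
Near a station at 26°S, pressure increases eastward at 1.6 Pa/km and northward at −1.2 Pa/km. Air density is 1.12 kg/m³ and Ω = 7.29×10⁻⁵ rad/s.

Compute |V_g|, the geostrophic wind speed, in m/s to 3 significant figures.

Coriolis parameter at 26°S:
f = 2Ω sin φ = 2 × 7.29×10⁻⁵ × sin 26° = 6.39×10⁻⁵ s⁻¹
In the Southern Hemisphere f is negative: f = −6.39×10⁻⁵ s⁻¹.
Component geostrophic relations (x east, y north):
u_g = −(1/(fρ)) ∂P/∂y,  v_g = (1/(fρ)) ∂P/∂x
u_g = −(−1.2×10⁻³)/(−6.39×10⁻⁵ × 1.12) = −16.8 m/s;  v_g = (1.6×10⁻³)/(−6.39×10⁻⁵ × 1.12) = −22.4 m/s
|V_g| = √(u_g² + v_g²) = 27.9 m/s

27.9 m/s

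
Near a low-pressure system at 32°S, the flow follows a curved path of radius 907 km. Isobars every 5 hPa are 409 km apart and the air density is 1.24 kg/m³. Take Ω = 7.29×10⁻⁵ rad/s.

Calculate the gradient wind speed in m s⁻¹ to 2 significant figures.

11 m s⁻¹

Coriolis parameter at 32°S:
f = 2Ω sin φ = 2 × 7.29×10⁻⁵ × sin 32° = 7.73×10⁻⁵ s⁻¹
Pressure gradient: |∂P/∂n| = 500 Pa / 409000 m = 1.22×10⁻³ Pa/m
Geostrophic speed: V_g = |∂P/∂n|/(fρ) = 1.22×10⁻³/(7.73×10⁻⁵ × 1.24) = 12.8 m/s
Around a low, centrifugal force acts outward with Coriolis, so pressure-gradient force balances both:
(1/ρ)|∂P/∂n| = fV + V²/R  →  V² + fR·V − fR·V_g = 0
With fR = 7.73×10⁻⁵ × 907×10³ m = 70.1 m/s:
V = [−fR + √((fR)² + 4 fR V_g)]/2 = [−70.1 + √(70.1² + 4×70.1×12.8)]/2 = 11 m/s
Subgeostrophic (V < V_g = 12.8 m/s), as expected around a low.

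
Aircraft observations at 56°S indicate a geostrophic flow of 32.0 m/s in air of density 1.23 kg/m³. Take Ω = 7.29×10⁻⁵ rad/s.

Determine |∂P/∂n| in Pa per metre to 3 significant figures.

Coriolis parameter at 56°S:
f = 2Ω sin φ = 2 × 7.29×10⁻⁵ × sin 56° = 1.21×10⁻⁴ s⁻¹
Geostrophic balance rearranged: |∂P/∂n| = f ρ V_g
|∂P/∂n| = 1.21×10⁻⁴ × 1.23 × 32.0 = 4.76×10⁻³ Pa/m

4.76×10⁻³ Pa/m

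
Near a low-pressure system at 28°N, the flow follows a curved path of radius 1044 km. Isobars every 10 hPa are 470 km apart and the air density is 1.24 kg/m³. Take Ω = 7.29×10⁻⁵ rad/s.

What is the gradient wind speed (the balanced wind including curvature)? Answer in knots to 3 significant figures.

Coriolis parameter at 28°N:
f = 2Ω sin φ = 2 × 7.29×10⁻⁵ × sin 28° = 6.84×10⁻⁵ s⁻¹
Pressure gradient: |∂P/∂n| = 1000 Pa / 470000 m = 2.13×10⁻³ Pa/m
Geostrophic speed: V_g = |∂P/∂n|/(fρ) = 2.13×10⁻³/(6.84×10⁻⁵ × 1.24) = 25.1 m/s
Around a low, centrifugal force acts outward with Coriolis, so pressure-gradient force balances both:
(1/ρ)|∂P/∂n| = fV + V²/R  →  V² + fR·V − fR·V_g = 0
With fR = 6.84×10⁻⁵ × 1044×10³ m = 71.5 m/s:
V = [−fR + √((fR)² + 4 fR V_g)]/2 = [−71.5 + √(71.5² + 4×71.5×25.1)]/2 = 19.7 m/s
Subgeostrophic (V < V_g = 25.1 m/s), as expected around a low.
Converting: 19.7 m/s × 1.944 = 38.2 knots

38.2 knots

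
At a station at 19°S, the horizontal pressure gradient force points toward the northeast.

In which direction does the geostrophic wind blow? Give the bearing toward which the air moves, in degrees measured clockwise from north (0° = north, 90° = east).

315°

The pressure-gradient force points toward the northeast (bearing 045°).
Geostrophic balance: in the Southern Hemisphere the Coriolis force deflects motion to the left, so the geostrophic wind blows 90° to the left of the pressure-gradient force (low pressure on the right).
Rotating 045° by 90° counterclockwise gives 315° — the wind blows toward the northwest.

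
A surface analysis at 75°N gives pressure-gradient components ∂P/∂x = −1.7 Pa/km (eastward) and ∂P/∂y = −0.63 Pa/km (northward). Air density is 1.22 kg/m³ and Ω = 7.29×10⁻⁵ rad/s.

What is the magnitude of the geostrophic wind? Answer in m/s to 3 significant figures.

10.6 m/s

Coriolis parameter at 75°N:
f = 2Ω sin φ = 2 × 7.29×10⁻⁵ × sin 75° = 1.41×10⁻⁴ s⁻¹
Component geostrophic relations (x east, y north):
u_g = −(1/(fρ)) ∂P/∂y,  v_g = (1/(fρ)) ∂P/∂x
u_g = −(−0.63×10⁻³)/(1.41×10⁻⁴ × 1.22) = 3.67 m/s;  v_g = (−1.7×10⁻³)/(1.41×10⁻⁴ × 1.22) = −9.89 m/s
|V_g| = √(u_g² + v_g²) = 10.6 m/s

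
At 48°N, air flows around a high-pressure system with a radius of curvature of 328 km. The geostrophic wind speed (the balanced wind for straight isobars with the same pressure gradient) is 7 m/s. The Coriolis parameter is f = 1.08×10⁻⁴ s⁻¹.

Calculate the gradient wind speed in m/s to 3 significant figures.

Around a high, pressure-gradient force acts outward with centrifugal, so Coriolis balances both:
fV = (1/ρ)|∂P/∂n| + V²/R  →  V² − fR·V + fR·V_g = 0
With fR = 1.08×10⁻⁴ × 328×10³ m = 35.4 m/s:
V = [fR − √((fR)² − 4 fR V_g)]/2 = [35.4 − √(35.4² − 4×35.4×7)]/2 = 9.6 m/s
Supergeostrophic (V > V_g = 7 m/s), as expected around a high.

9.60 m/s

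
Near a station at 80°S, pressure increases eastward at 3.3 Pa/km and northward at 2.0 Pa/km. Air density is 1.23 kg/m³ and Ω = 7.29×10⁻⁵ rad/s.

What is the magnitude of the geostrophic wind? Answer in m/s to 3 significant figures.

Coriolis parameter at 80°S:
f = 2Ω sin φ = 2 × 7.29×10⁻⁵ × sin 80° = 1.44×10⁻⁴ s⁻¹
In the Southern Hemisphere f is negative: f = −1.44×10⁻⁴ s⁻¹.
Component geostrophic relations (x east, y north):
u_g = −(1/(fρ)) ∂P/∂y,  v_g = (1/(fρ)) ∂P/∂x
u_g = −(2.0×10⁻³)/(−1.44×10⁻⁴ × 1.23) = 11.3 m/s;  v_g = (3.3×10⁻³)/(−1.44×10⁻⁴ × 1.23) = −18.7 m/s
|V_g| = √(u_g² + v_g²) = 21.8 m/s

21.8 m/s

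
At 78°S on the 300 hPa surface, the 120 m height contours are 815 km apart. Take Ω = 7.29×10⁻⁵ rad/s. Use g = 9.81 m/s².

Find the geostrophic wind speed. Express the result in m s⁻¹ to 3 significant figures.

Coriolis parameter at 78°S:
f = 2Ω sin φ = 2 × 7.29×10⁻⁵ × sin 78° = 1.43×10⁻⁴ s⁻¹
Height gradient: |∂Z/∂n| = 120 m / 815000 m = 1.47×10⁻⁴
On a pressure surface, geostrophic balance gives V_g = (g/f)|∂Z/∂n|:
V_g = 9.81 × 1.47×10⁻⁴ / 1.43×10⁻⁴ = 10.1 m/s

10.1 m s⁻¹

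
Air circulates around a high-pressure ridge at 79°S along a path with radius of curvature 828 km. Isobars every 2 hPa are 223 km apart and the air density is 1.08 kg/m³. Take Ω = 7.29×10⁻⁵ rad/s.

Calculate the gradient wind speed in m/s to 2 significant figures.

Coriolis parameter at 79°S:
f = 2Ω sin φ = 2 × 7.29×10⁻⁵ × sin 79° = 1.43×10⁻⁴ s⁻¹
Pressure gradient: |∂P/∂n| = 200 Pa / 223000 m = 8.97×10⁻⁴ Pa/m
Geostrophic speed: V_g = |∂P/∂n|/(fρ) = 8.97×10⁻⁴/(1.43×10⁻⁴ × 1.08) = 5.80 m/s
Around a high, pressure-gradient force acts outward with centrifugal, so Coriolis balances both:
fV = (1/ρ)|∂P/∂n| + V²/R  →  V² − fR·V + fR·V_g = 0
With fR = 1.43×10⁻⁴ × 828×10³ m = 119 m/s:
V = [fR − √((fR)² − 4 fR V_g)]/2 = [119 − √(119² − 4×119×5.8)]/2 = 6.12 m/s
Supergeostrophic (V > V_g = 5.8 m/s), as expected around a high.

6.1 m/s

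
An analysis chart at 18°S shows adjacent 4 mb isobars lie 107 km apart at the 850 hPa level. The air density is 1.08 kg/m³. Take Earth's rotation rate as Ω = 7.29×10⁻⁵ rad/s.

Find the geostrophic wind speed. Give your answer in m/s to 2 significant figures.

Coriolis parameter at 18°S:
f = 2Ω sin φ = 2 × 7.29×10⁻⁵ × sin 18° = 4.51×10⁻⁵ s⁻¹
Pressure gradient: |∂P/∂n| = 400 Pa / 107000 m = 3.74×10⁻³ Pa/m
Geostrophic balance (pressure-gradient force = Coriolis force):
V_g = (1/(fρ)) |∂P/∂n| = 3.74×10⁻³ / (4.51×10⁻⁵ × 1.08) = 76.8 m/s

77 m/s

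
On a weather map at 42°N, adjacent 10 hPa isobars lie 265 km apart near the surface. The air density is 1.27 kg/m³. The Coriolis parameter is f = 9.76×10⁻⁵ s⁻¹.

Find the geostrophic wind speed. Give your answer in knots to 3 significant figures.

59.2 knots

Pressure gradient: |∂P/∂n| = 1000 Pa / 265000 m = 3.77×10⁻³ Pa/m
Geostrophic balance (pressure-gradient force = Coriolis force):
V_g = (1/(fρ)) |∂P/∂n| = 3.77×10⁻³ / (9.76×10⁻⁵ × 1.27) = 30.4 m/s
Converting: 30.4 m/s × 1.944 = 59.2 knots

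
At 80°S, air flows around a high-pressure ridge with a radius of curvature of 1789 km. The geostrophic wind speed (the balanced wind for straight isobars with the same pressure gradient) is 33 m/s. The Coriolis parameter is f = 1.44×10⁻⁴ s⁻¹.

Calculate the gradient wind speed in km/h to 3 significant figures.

140 km/h

Around a high, pressure-gradient force acts outward with centrifugal, so Coriolis balances both:
fV = (1/ρ)|∂P/∂n| + V²/R  →  V² − fR·V + fR·V_g = 0
With fR = 1.44×10⁻⁴ × 1789×10³ m = 258 m/s:
V = [fR − √((fR)² − 4 fR V_g)]/2 = [258 − √(258² − 4×258×33)]/2 = 38.9 m/s
Supergeostrophic (V > V_g = 33 m/s), as expected around a high.
Converting: 38.9 m/s × 3.6 = 140 km/h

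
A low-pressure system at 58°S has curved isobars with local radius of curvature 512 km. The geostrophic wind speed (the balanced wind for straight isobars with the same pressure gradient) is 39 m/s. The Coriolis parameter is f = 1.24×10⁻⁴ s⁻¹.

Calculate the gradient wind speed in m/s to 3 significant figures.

27.3 m/s

Around a low, centrifugal force acts outward with Coriolis, so pressure-gradient force balances both:
(1/ρ)|∂P/∂n| = fV + V²/R  →  V² + fR·V − fR·V_g = 0
With fR = 1.24×10⁻⁴ × 512×10³ m = 63.5 m/s:
V = [−fR + √((fR)² + 4 fR V_g)]/2 = [−63.5 + √(63.5² + 4×63.5×39)]/2 = 27.3 m/s
Subgeostrophic (V < V_g = 39 m/s), as expected around a low.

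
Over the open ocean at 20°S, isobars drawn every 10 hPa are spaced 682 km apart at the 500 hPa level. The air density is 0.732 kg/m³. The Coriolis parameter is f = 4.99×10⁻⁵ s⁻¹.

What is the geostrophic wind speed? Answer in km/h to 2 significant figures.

Pressure gradient: |∂P/∂n| = 1000 Pa / 682000 m = 1.47×10⁻³ Pa/m
Geostrophic balance (pressure-gradient force = Coriolis force):
V_g = (1/(fρ)) |∂P/∂n| = 1.47×10⁻³ / (4.99×10⁻⁵ × 0.732) = 40.1 m/s
Converting: 40.1 m/s × 3.6 = 140 km/h

140 km/h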